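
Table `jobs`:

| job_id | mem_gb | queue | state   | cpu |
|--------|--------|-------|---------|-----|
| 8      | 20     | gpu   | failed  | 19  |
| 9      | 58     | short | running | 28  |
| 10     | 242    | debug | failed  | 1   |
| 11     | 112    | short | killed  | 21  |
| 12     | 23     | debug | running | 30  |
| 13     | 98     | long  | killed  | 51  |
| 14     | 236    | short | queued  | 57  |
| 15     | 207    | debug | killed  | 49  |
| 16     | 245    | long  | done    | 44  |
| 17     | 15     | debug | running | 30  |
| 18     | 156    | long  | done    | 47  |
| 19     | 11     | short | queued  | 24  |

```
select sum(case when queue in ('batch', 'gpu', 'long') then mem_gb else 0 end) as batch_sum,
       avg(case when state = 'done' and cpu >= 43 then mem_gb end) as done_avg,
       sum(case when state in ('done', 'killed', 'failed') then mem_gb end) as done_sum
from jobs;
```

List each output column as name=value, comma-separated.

[batch_sum: queue in ('batch', 'gpu', 'long')]
job_id=8: ✓ → 20
job_id=9: ✗
job_id=10: ✗
job_id=11: ✗
job_id=12: ✗
job_id=13: ✓ → 98
job_id=14: ✗
job_id=15: ✗
job_id=16: ✓ → 245
job_id=17: ✗
job_id=18: ✓ → 156
job_id=19: ✗
batch_sum = 20 + 98 + 245 + 156 = 519
—
[done_avg: state = 'done' and cpu >= 43]
job_id=8: ✗
job_id=9: ✗
job_id=10: ✗
job_id=11: ✗
job_id=12: ✗
job_id=13: ✗
job_id=14: ✗
job_id=15: ✗
job_id=16: ✓ → 245
job_id=17: ✗
job_id=18: ✓ → 156
job_id=19: ✗
done_avg = (245 + 156) / 2 = 200.5
—
[done_sum: state in ('done', 'killed', 'failed')]
job_id=8: ✓ → 20
job_id=9: ✗
job_id=10: ✓ → 242
job_id=11: ✓ → 112
job_id=12: ✗
job_id=13: ✓ → 98
job_id=14: ✗
job_id=15: ✓ → 207
job_id=16: ✓ → 245
job_id=17: ✗
job_id=18: ✓ → 156
job_id=19: ✗
done_sum = 20 + 242 + 112 + 98 + 207 + 245 + 156 = 1080

batch_sum=519, done_avg=200.5, done_sum=1080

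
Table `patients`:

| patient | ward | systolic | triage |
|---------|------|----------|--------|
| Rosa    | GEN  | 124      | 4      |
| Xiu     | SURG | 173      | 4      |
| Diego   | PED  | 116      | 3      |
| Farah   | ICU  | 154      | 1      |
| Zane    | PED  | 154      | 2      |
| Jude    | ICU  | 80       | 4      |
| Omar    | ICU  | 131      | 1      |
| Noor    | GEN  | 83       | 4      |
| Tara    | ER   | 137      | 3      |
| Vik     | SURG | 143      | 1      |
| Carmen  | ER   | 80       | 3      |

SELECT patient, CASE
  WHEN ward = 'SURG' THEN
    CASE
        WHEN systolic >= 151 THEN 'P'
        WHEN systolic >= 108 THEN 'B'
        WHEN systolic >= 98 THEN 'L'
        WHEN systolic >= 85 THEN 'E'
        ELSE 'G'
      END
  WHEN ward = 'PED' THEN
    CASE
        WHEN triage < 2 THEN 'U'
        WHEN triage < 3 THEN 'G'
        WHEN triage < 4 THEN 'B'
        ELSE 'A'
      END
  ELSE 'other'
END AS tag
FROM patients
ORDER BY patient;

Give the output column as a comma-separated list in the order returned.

other, B, other, other, other, other, other, other, B, P, G

patient=Carmen: ward='ER' → outer ELSE → other
patient=Diego: ward='PED' → inner[triage < 4] → B
patient=Farah: ward='ICU' → outer ELSE → other
patient=Jude: ward='ICU' → outer ELSE → other
patient=Noor: ward='GEN' → outer ELSE → other
patient=Omar: ward='ICU' → outer ELSE → other
patient=Rosa: ward='GEN' → outer ELSE → other
patient=Tara: ward='ER' → outer ELSE → other
patient=Vik: ward='SURG' → inner[systolic >= 108] → B
patient=Xiu: ward='SURG' → inner[systolic >= 151] → P
patient=Zane: ward='PED' → inner[triage < 3] → G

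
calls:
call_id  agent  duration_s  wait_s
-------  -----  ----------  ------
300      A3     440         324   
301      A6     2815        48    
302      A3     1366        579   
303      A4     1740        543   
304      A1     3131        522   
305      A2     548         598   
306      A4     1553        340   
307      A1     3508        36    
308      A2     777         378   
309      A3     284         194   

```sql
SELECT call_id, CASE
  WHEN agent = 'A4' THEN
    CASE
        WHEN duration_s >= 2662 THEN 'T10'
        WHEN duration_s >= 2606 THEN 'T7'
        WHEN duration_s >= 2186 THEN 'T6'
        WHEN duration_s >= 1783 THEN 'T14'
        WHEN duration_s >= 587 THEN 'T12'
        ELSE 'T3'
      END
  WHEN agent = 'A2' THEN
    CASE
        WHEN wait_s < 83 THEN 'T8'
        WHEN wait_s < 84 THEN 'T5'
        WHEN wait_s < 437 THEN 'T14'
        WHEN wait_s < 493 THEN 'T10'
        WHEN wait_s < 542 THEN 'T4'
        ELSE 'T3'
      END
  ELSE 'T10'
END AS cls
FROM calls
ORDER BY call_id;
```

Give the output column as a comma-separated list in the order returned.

T10, T10, T10, T12, T10, T3, T12, T10, T14, T10

call_id=300: agent='A3' → outer ELSE → T10
call_id=301: agent='A6' → outer ELSE → T10
call_id=302: agent='A3' → outer ELSE → T10
call_id=303: agent='A4' → inner[duration_s >= 587] → T12
call_id=304: agent='A1' → outer ELSE → T10
call_id=305: agent='A2' → inner[ELSE] → T3
call_id=306: agent='A4' → inner[duration_s >= 587] → T12
call_id=307: agent='A1' → outer ELSE → T10
call_id=308: agent='A2' → inner[wait_s < 437] → T14
call_id=309: agent='A3' → outer ELSE → T10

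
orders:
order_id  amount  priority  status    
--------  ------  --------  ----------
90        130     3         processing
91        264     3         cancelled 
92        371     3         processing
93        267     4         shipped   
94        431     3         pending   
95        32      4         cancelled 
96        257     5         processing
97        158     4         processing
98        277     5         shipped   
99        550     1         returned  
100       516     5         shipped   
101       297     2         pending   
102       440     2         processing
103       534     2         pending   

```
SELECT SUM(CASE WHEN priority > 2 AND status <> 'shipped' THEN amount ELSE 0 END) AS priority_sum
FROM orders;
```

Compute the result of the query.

order_id=90: ✓ → 130
order_id=91: ✓ → 264
order_id=92: ✓ → 371
order_id=93: ✗
order_id=94: ✓ → 431
order_id=95: ✓ → 32
order_id=96: ✓ → 257
order_id=97: ✓ → 158
order_id=98: ✗
order_id=99: ✗
order_id=100: ✗
order_id=101: ✗
order_id=102: ✗
order_id=103: ✗
priority_sum = 130 + 264 + 371 + 431 + 32 + 257 + 158 = 1643

1643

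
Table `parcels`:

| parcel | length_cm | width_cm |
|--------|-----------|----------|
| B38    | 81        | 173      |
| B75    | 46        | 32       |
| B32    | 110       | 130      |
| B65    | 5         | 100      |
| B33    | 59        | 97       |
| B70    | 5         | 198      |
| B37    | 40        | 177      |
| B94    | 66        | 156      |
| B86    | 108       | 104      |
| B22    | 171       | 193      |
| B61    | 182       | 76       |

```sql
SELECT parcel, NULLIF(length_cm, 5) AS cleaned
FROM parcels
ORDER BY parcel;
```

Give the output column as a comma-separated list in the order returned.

parcel=B22: length_cm=171 vs 5: differ → 171
parcel=B32: length_cm=110 vs 5: differ → 110
parcel=B33: length_cm=59 vs 5: differ → 59
parcel=B37: length_cm=40 vs 5: differ → 40
parcel=B38: length_cm=81 vs 5: differ → 81
parcel=B61: length_cm=182 vs 5: differ → 182
parcel=B65: length_cm=5 vs 5: equal → NULL
parcel=B70: length_cm=5 vs 5: equal → NULL
parcel=B75: length_cm=46 vs 5: differ → 46
parcel=B86: length_cm=108 vs 5: differ → 108
parcel=B94: length_cm=66 vs 5: differ → 66

171, 110, 59, 40, 81, 182, NULL, NULL, 46, 108, 66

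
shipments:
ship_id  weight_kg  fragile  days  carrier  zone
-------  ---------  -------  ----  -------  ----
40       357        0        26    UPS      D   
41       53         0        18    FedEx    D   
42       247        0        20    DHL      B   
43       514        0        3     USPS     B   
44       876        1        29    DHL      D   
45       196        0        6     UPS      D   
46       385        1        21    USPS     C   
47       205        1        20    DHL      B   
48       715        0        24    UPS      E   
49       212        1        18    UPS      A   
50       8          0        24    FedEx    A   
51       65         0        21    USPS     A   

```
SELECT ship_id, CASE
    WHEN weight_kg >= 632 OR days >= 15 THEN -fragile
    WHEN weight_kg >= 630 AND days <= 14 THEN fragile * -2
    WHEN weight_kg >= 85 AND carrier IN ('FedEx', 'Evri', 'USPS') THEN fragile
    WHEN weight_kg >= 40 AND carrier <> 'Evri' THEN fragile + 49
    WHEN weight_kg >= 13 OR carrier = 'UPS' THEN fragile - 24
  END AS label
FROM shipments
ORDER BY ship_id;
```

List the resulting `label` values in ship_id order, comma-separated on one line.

ship_id=40: weight_kg >= 632 OR days >= 15 → 0
ship_id=41: weight_kg >= 632 OR days >= 15 → 0
ship_id=42: weight_kg >= 632 OR days >= 15 → 0
ship_id=43: weight_kg >= 85 AND carrier IN ('FedEx', 'Evri', 'USPS') → 0
ship_id=44: weight_kg >= 632 OR days >= 15 → -1
ship_id=45: weight_kg >= 40 AND carrier <> 'Evri' → 49
ship_id=46: weight_kg >= 632 OR days >= 15 → -1
ship_id=47: weight_kg >= 632 OR days >= 15 → -1
ship_id=48: weight_kg >= 632 OR days >= 15 → 0
ship_id=49: weight_kg >= 632 OR days >= 15 → -1
ship_id=50: weight_kg >= 632 OR days >= 15 → 0
ship_id=51: weight_kg >= 632 OR days >= 15 → 0

0, 0, 0, 0, -1, 49, -1, -1, 0, -1, 0, 0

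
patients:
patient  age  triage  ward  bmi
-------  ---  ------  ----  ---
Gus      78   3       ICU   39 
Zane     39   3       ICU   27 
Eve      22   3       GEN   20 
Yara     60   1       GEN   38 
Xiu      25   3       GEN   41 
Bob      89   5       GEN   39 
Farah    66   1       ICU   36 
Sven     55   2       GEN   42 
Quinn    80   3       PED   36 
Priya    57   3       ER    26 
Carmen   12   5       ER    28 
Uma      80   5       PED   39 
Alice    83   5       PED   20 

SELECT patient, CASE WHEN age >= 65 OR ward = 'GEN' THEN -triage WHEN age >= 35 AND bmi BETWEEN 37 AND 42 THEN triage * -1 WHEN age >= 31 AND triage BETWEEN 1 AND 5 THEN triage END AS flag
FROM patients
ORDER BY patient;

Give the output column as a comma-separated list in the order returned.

patient=Alice: age >= 65 OR ward = 'GEN' → -5
patient=Bob: age >= 65 OR ward = 'GEN' → -5
patient=Carmen: (no match → NULL) → NULL
patient=Eve: age >= 65 OR ward = 'GEN' → -3
patient=Farah: age >= 65 OR ward = 'GEN' → -1
patient=Gus: age >= 65 OR ward = 'GEN' → -3
patient=Priya: age >= 31 AND triage BETWEEN 1 AND 5 → 3
patient=Quinn: age >= 65 OR ward = 'GEN' → -3
patient=Sven: age >= 65 OR ward = 'GEN' → -2
patient=Uma: age >= 65 OR ward = 'GEN' → -5
patient=Xiu: age >= 65 OR ward = 'GEN' → -3
patient=Yara: age >= 65 OR ward = 'GEN' → -1
patient=Zane: age >= 31 AND triage BETWEEN 1 AND 5 → 3

-5, -5, NULL, -3, -1, -3, 3, -3, -2, -5, -3, -1, 3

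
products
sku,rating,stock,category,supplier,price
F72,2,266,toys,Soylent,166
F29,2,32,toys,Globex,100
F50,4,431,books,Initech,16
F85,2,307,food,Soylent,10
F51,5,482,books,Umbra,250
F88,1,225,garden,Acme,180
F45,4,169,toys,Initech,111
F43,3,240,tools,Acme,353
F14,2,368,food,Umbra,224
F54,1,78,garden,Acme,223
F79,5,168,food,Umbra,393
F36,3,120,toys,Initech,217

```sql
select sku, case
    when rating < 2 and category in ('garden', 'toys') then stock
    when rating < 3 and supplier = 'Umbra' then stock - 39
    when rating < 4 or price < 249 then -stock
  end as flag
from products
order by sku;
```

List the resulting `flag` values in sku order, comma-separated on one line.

329, -32, -120, -240, -169, -431, NULL, 78, -266, NULL, -307, 225

sku=F14: rating < 3 and supplier = 'Umbra' → 329
sku=F29: rating < 4 or price < 249 → -32
sku=F36: rating < 4 or price < 249 → -120
sku=F43: rating < 4 or price < 249 → -240
sku=F45: rating < 4 or price < 249 → -169
sku=F50: rating < 4 or price < 249 → -431
sku=F51: (no match → NULL) → NULL
sku=F54: rating < 2 and category in ('garden', 'toys') → 78
sku=F72: rating < 4 or price < 249 → -266
sku=F79: (no match → NULL) → NULL
sku=F85: rating < 4 or price < 249 → -307
sku=F88: rating < 2 and category in ('garden', 'toys') → 225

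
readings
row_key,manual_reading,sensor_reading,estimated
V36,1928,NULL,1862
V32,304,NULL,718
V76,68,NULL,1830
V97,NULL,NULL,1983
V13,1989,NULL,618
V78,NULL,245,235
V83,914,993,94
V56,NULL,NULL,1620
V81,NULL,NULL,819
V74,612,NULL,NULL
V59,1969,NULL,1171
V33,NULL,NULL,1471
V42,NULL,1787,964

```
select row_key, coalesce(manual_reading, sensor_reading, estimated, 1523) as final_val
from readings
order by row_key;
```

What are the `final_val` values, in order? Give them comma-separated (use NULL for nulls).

row_key=V13: manual_reading=1989 → 1989
row_key=V32: manual_reading=304 → 304
row_key=V33: manual_reading=NULL, sensor_reading=NULL, estimated=1471 → 1471
row_key=V36: manual_reading=1928 → 1928
row_key=V42: manual_reading=NULL, sensor_reading=1787 → 1787
row_key=V56: manual_reading=NULL, sensor_reading=NULL, estimated=1620 → 1620
row_key=V59: manual_reading=1969 → 1969
row_key=V74: manual_reading=612 → 612
row_key=V76: manual_reading=68 → 68
row_key=V78: manual_reading=NULL, sensor_reading=245 → 245
row_key=V81: manual_reading=NULL, sensor_reading=NULL, estimated=819 → 819
row_key=V83: manual_reading=914 → 914
row_key=V97: manual_reading=NULL, sensor_reading=NULL, estimated=1983 → 1983

1989, 304, 1471, 1928, 1787, 1620, 1969, 612, 68, 245, 819, 914, 1983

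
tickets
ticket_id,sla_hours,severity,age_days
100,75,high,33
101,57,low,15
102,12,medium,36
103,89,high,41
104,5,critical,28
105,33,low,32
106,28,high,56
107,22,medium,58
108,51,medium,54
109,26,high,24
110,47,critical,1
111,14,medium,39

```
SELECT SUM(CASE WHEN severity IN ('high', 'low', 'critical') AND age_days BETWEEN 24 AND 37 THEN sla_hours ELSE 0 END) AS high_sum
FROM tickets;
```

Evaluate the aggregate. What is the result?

139

ticket_id=100: ✓ → 75
ticket_id=101: ✗
ticket_id=102: ✗
ticket_id=103: ✗
ticket_id=104: ✓ → 5
ticket_id=105: ✓ → 33
ticket_id=106: ✗
ticket_id=107: ✗
ticket_id=108: ✗
ticket_id=109: ✓ → 26
ticket_id=110: ✗
ticket_id=111: ✗
high_sum = 75 + 5 + 33 + 26 = 139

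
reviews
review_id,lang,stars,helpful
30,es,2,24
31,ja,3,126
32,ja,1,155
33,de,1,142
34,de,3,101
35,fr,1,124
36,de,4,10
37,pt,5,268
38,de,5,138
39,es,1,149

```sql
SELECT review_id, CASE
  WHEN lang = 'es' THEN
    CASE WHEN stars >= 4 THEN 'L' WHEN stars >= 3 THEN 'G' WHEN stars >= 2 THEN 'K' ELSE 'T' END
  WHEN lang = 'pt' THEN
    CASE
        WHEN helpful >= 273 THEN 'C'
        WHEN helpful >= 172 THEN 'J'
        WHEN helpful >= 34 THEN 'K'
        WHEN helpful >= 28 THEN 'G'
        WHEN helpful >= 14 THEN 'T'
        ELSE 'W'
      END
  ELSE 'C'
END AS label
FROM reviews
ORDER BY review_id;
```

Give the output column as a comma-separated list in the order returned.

K, C, C, C, C, C, C, J, C, T

review_id=30: lang='es' → inner[stars >= 2] → K
review_id=31: lang='ja' → outer ELSE → C
review_id=32: lang='ja' → outer ELSE → C
review_id=33: lang='de' → outer ELSE → C
review_id=34: lang='de' → outer ELSE → C
review_id=35: lang='fr' → outer ELSE → C
review_id=36: lang='de' → outer ELSE → C
review_id=37: lang='pt' → inner[helpful >= 172] → J
review_id=38: lang='de' → outer ELSE → C
review_id=39: lang='es' → inner[ELSE] → T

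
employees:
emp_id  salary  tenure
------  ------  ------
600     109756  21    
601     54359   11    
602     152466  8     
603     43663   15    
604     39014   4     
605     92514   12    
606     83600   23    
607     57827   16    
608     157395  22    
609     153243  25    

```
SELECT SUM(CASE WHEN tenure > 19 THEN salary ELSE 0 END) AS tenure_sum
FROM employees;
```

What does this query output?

503994

emp_id=600: ✓ → 109756
emp_id=601: ✗
emp_id=602: ✗
emp_id=603: ✗
emp_id=604: ✗
emp_id=605: ✗
emp_id=606: ✓ → 83600
emp_id=607: ✗
emp_id=608: ✓ → 157395
emp_id=609: ✓ → 153243
tenure_sum = 109756 + 83600 + 157395 + 153243 = 503994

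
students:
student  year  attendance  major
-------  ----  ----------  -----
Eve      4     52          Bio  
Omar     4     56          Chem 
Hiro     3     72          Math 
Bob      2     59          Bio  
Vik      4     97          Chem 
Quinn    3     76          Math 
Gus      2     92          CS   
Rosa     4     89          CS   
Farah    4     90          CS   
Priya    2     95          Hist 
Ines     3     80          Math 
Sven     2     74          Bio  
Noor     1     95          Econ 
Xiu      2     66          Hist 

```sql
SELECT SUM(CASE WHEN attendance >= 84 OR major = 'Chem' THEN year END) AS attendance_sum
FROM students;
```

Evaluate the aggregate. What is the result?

21

student=Eve: ✗
student=Omar: ✓ → 4
student=Hiro: ✗
student=Bob: ✗
student=Vik: ✓ → 4
student=Quinn: ✗
student=Gus: ✓ → 2
student=Rosa: ✓ → 4
student=Farah: ✓ → 4
student=Priya: ✓ → 2
student=Ines: ✗
student=Sven: ✗
student=Noor: ✓ → 1
student=Xiu: ✗
attendance_sum = 4 + 4 + 2 + 4 + 4 + 2 + 1 = 21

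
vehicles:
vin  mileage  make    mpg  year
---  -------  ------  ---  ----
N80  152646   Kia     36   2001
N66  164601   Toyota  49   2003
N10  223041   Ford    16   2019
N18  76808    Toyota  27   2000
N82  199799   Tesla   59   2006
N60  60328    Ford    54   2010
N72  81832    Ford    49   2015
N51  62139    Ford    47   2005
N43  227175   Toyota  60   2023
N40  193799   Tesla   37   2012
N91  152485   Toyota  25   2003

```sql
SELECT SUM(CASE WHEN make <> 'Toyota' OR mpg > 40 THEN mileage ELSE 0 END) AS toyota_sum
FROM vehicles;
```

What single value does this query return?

1365360

vin=N80: ✓ → 152646
vin=N66: ✓ → 164601
vin=N10: ✓ → 223041
vin=N18: ✗
vin=N82: ✓ → 199799
vin=N60: ✓ → 60328
vin=N72: ✓ → 81832
vin=N51: ✓ → 62139
vin=N43: ✓ → 227175
vin=N40: ✓ → 193799
vin=N91: ✗
toyota_sum = 152646 + 164601 + 223041 + 199799 + 60328 + 81832 + 62139 + 227175 + 193799 = 1365360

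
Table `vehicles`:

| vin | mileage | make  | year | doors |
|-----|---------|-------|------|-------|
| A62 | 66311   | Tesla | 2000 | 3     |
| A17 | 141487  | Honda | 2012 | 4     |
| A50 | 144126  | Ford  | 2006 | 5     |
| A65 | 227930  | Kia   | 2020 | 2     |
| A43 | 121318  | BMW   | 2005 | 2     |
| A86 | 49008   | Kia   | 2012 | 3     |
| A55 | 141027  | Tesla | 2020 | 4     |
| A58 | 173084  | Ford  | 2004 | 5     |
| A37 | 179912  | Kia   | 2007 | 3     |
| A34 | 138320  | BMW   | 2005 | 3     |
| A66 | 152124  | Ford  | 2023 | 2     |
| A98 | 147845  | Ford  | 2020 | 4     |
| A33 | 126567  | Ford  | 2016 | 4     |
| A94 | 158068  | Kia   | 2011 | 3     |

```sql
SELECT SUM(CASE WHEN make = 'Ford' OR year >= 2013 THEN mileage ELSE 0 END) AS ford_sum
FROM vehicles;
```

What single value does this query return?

1112703

vin=A62: ✗
vin=A17: ✗
vin=A50: ✓ → 144126
vin=A65: ✓ → 227930
vin=A43: ✗
vin=A86: ✗
vin=A55: ✓ → 141027
vin=A58: ✓ → 173084
vin=A37: ✗
vin=A34: ✗
vin=A66: ✓ → 152124
vin=A98: ✓ → 147845
vin=A33: ✓ → 126567
vin=A94: ✗
ford_sum = 144126 + 227930 + 141027 + 173084 + 152124 + 147845 + 126567 = 1112703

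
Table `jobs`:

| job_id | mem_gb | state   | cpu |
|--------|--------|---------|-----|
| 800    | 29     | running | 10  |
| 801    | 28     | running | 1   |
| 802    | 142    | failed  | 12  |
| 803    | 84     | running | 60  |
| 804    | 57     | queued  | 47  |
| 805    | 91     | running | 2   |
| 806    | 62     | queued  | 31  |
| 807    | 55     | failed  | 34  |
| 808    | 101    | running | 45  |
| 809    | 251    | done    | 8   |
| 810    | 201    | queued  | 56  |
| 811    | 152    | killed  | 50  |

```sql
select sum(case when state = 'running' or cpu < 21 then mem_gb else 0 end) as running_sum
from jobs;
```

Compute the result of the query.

job_id=800: ✓ → 29
job_id=801: ✓ → 28
job_id=802: ✓ → 142
job_id=803: ✓ → 84
job_id=804: ✗
job_id=805: ✓ → 91
job_id=806: ✗
job_id=807: ✗
job_id=808: ✓ → 101
job_id=809: ✓ → 251
job_id=810: ✗
job_id=811: ✗
running_sum = 29 + 28 + 142 + 84 + 91 + 101 + 251 = 726

726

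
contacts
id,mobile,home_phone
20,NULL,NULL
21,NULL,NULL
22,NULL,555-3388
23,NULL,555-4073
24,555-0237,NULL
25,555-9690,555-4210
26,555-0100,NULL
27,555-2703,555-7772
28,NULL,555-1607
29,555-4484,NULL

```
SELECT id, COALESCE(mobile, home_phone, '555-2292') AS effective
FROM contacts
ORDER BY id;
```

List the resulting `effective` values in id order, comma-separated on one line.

id=20: mobile=NULL, home_phone=NULL, → literal 555-2292 → 555-2292
id=21: mobile=NULL, home_phone=NULL, → literal 555-2292 → 555-2292
id=22: mobile=NULL, home_phone=555-3388 → 555-3388
id=23: mobile=NULL, home_phone=555-4073 → 555-4073
id=24: mobile=555-0237 → 555-0237
id=25: mobile=555-9690 → 555-9690
id=26: mobile=555-0100 → 555-0100
id=27: mobile=555-2703 → 555-2703
id=28: mobile=NULL, home_phone=555-1607 → 555-1607
id=29: mobile=555-4484 → 555-4484

555-2292, 555-2292, 555-3388, 555-4073, 555-0237, 555-9690, 555-0100, 555-2703, 555-1607, 555-4484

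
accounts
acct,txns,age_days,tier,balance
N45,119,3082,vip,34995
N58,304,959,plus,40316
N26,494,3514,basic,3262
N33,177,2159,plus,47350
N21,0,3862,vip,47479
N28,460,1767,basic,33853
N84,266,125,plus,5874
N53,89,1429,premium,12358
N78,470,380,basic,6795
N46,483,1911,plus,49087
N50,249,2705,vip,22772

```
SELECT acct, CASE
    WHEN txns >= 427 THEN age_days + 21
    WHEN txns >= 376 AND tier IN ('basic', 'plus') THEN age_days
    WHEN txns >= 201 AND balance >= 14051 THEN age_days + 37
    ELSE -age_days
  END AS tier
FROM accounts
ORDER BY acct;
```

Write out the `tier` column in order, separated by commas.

acct=N21: ELSE → -3862
acct=N26: txns >= 427 → 3535
acct=N28: txns >= 427 → 1788
acct=N33: ELSE → -2159
acct=N45: ELSE → -3082
acct=N46: txns >= 427 → 1932
acct=N50: txns >= 201 AND balance >= 14051 → 2742
acct=N53: ELSE → -1429
acct=N58: txns >= 201 AND balance >= 14051 → 996
acct=N78: txns >= 427 → 401
acct=N84: ELSE → -125

-3862, 3535, 1788, -2159, -3082, 1932, 2742, -1429, 996, 401, -125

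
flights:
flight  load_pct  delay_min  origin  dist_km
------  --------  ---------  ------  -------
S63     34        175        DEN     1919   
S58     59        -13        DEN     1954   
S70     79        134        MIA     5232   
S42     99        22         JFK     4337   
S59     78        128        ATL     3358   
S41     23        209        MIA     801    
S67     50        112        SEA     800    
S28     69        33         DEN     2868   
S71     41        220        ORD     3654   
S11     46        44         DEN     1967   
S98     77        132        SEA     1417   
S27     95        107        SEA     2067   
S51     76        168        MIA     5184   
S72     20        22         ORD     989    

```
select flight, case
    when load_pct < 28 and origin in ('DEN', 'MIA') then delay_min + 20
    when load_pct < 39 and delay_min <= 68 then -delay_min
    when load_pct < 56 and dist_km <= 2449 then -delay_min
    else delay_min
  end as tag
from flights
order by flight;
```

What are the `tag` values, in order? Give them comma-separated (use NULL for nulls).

-44, 107, 33, 229, 22, 168, -13, 128, -175, -112, 134, 220, -22, 132

flight=S11: load_pct < 56 and dist_km <= 2449 → -44
flight=S27: ELSE → 107
flight=S28: ELSE → 33
flight=S41: load_pct < 28 and origin in ('DEN', 'MIA') → 229
flight=S42: ELSE → 22
flight=S51: ELSE → 168
flight=S58: ELSE → -13
flight=S59: ELSE → 128
flight=S63: load_pct < 56 and dist_km <= 2449 → -175
flight=S67: load_pct < 56 and dist_km <= 2449 → -112
flight=S70: ELSE → 134
flight=S71: ELSE → 220
flight=S72: load_pct < 39 and delay_min <= 68 → -22
flight=S98: ELSE → 132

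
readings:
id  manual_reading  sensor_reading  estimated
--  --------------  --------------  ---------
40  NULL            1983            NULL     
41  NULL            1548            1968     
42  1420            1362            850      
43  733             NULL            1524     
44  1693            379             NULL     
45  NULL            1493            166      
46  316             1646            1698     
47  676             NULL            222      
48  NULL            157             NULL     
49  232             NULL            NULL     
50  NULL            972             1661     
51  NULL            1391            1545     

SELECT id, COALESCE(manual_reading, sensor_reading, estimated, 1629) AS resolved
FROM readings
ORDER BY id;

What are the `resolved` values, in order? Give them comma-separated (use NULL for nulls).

1983, 1548, 1420, 733, 1693, 1493, 316, 676, 157, 232, 972, 1391

id=40: manual_reading=NULL, sensor_reading=1983 → 1983
id=41: manual_reading=NULL, sensor_reading=1548 → 1548
id=42: manual_reading=1420 → 1420
id=43: manual_reading=733 → 733
id=44: manual_reading=1693 → 1693
id=45: manual_reading=NULL, sensor_reading=1493 → 1493
id=46: manual_reading=316 → 316
id=47: manual_reading=676 → 676
id=48: manual_reading=NULL, sensor_reading=157 → 157
id=49: manual_reading=232 → 232
id=50: manual_reading=NULL, sensor_reading=972 → 972
id=51: manual_reading=NULL, sensor_reading=1391 → 1391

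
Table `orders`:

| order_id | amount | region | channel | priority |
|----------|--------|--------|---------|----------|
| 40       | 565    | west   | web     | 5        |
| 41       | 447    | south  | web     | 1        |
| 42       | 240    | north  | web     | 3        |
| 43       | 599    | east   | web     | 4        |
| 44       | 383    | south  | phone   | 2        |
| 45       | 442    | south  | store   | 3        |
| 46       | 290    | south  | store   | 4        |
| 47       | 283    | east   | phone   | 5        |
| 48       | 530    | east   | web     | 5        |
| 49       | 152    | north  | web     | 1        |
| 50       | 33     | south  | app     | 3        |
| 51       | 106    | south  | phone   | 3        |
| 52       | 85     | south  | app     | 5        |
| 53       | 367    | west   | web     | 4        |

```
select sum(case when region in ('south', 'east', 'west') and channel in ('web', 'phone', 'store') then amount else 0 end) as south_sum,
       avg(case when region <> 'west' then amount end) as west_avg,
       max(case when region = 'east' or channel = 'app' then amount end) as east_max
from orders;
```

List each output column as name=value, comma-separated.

south_sum=4012, west_avg=299.1666666667, east_max=599

[south_sum: region in ('south', 'east', 'west') and channel in ('web', 'phone', 'store')]
order_id=40: ✓ → 565
order_id=41: ✓ → 447
order_id=42: ✗
order_id=43: ✓ → 599
order_id=44: ✓ → 383
order_id=45: ✓ → 442
order_id=46: ✓ → 290
order_id=47: ✓ → 283
order_id=48: ✓ → 530
order_id=49: ✗
order_id=50: ✗
order_id=51: ✓ → 106
order_id=52: ✗
order_id=53: ✓ → 367
south_sum = 565 + 447 + 599 + 383 + 442 + 290 + 283 + 530 + 106 + 367 = 4012
—
[west_avg: region <> 'west']
order_id=40: ✗
order_id=41: ✓ → 447
order_id=42: ✓ → 240
order_id=43: ✓ → 599
order_id=44: ✓ → 383
order_id=45: ✓ → 442
order_id=46: ✓ → 290
order_id=47: ✓ → 283
order_id=48: ✓ → 530
order_id=49: ✓ → 152
order_id=50: ✓ → 33
order_id=51: ✓ → 106
order_id=52: ✓ → 85
order_id=53: ✗
west_avg = (447 + 240 + 599 + 383 + 442 + 290 + 283 + 530 + 152 + 33 + 106 + 85) / 12 = 299.1666666667
—
[east_max: region = 'east' or channel = 'app']
order_id=40: ✗
order_id=41: ✗
order_id=42: ✗
order_id=43: ✓ → 599
order_id=44: ✗
order_id=45: ✗
order_id=46: ✗
order_id=47: ✓ → 283
order_id=48: ✓ → 530
order_id=49: ✗
order_id=50: ✓ → 33
order_id=51: ✗
order_id=52: ✓ → 85
order_id=53: ✗
east_max = MAX(599, 283, 530, 33, 85) = 599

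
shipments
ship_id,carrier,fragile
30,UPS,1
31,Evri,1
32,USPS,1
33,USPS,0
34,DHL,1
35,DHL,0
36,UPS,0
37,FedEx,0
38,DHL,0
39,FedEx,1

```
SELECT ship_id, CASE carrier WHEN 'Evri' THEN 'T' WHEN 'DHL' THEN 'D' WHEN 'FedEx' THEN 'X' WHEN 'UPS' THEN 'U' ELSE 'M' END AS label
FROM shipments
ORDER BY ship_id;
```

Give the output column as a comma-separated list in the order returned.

U, T, M, M, D, D, U, X, D, X

ship_id=30: carrier='UPS' → U
ship_id=31: carrier='Evri' → T
ship_id=32: ELSE → M
ship_id=33: ELSE → M
ship_id=34: carrier='DHL' → D
ship_id=35: carrier='DHL' → D
ship_id=36: carrier='UPS' → U
ship_id=37: carrier='FedEx' → X
ship_id=38: carrier='DHL' → D
ship_id=39: carrier='FedEx' → X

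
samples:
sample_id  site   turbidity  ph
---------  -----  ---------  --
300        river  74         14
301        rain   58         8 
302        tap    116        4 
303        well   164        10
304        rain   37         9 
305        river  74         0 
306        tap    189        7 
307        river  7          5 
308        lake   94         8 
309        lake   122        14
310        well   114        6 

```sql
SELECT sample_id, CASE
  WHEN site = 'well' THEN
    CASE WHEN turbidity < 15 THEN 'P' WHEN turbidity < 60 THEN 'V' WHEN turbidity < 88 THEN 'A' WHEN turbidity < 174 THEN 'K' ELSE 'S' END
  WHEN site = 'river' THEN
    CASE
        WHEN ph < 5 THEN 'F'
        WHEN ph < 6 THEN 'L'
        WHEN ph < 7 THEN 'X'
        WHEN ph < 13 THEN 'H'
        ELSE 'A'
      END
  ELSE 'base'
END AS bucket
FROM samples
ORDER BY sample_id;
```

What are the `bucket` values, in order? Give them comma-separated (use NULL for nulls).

sample_id=300: site='river' → inner[ELSE] → A
sample_id=301: site='rain' → outer ELSE → base
sample_id=302: site='tap' → outer ELSE → base
sample_id=303: site='well' → inner[turbidity < 174] → K
sample_id=304: site='rain' → outer ELSE → base
sample_id=305: site='river' → inner[ph < 5] → F
sample_id=306: site='tap' → outer ELSE → base
sample_id=307: site='river' → inner[ph < 6] → L
sample_id=308: site='lake' → outer ELSE → base
sample_id=309: site='lake' → outer ELSE → base
sample_id=310: site='well' → inner[turbidity < 174] → K

A, base, base, K, base, F, base, L, base, base, K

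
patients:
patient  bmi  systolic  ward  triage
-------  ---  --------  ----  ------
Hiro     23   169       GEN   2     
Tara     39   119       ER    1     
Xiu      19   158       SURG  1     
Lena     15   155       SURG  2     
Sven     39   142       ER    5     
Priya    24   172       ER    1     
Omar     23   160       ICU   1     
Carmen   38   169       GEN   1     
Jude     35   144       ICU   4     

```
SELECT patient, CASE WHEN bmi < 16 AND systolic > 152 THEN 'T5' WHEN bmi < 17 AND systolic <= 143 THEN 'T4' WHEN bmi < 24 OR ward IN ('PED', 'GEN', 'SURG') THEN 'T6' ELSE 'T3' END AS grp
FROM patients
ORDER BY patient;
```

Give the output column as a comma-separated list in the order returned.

patient=Carmen: bmi < 24 OR ward IN ('PED', 'GEN', 'SURG') → T6
patient=Hiro: bmi < 24 OR ward IN ('PED', 'GEN', 'SURG') → T6
patient=Jude: ELSE → T3
patient=Lena: bmi < 16 AND systolic > 152 → T5
patient=Omar: bmi < 24 OR ward IN ('PED', 'GEN', 'SURG') → T6
patient=Priya: ELSE → T3
patient=Sven: ELSE → T3
patient=Tara: ELSE → T3
patient=Xiu: bmi < 24 OR ward IN ('PED', 'GEN', 'SURG') → T6

T6, T6, T3, T5, T6, T3, T3, T3, T6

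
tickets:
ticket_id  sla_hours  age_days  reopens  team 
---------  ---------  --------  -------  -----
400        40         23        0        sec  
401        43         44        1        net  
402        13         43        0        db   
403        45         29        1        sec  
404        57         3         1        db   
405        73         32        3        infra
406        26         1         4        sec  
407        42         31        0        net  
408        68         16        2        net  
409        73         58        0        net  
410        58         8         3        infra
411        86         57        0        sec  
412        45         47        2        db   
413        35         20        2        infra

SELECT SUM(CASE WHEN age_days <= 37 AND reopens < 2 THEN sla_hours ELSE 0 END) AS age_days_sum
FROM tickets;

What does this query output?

ticket_id=400: ✓ → 40
ticket_id=401: ✗
ticket_id=402: ✗
ticket_id=403: ✓ → 45
ticket_id=404: ✓ → 57
ticket_id=405: ✗
ticket_id=406: ✗
ticket_id=407: ✓ → 42
ticket_id=408: ✗
ticket_id=409: ✗
ticket_id=410: ✗
ticket_id=411: ✗
ticket_id=412: ✗
ticket_id=413: ✗
age_days_sum = 40 + 45 + 57 + 42 = 184

184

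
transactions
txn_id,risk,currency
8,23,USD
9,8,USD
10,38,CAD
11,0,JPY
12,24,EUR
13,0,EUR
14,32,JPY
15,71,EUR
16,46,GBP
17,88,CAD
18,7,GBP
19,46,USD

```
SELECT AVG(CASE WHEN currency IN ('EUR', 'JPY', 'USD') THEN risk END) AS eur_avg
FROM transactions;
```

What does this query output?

txn_id=8: ✓ → 23
txn_id=9: ✓ → 8
txn_id=10: ✗
txn_id=11: ✓ → 0
txn_id=12: ✓ → 24
txn_id=13: ✓ → 0
txn_id=14: ✓ → 32
txn_id=15: ✓ → 71
txn_id=16: ✗
txn_id=17: ✗
txn_id=18: ✗
txn_id=19: ✓ → 46
eur_avg = (23 + 8 + 0 + 24 + 0 + 32 + 71 + 46) / 8 = 25.5

25.5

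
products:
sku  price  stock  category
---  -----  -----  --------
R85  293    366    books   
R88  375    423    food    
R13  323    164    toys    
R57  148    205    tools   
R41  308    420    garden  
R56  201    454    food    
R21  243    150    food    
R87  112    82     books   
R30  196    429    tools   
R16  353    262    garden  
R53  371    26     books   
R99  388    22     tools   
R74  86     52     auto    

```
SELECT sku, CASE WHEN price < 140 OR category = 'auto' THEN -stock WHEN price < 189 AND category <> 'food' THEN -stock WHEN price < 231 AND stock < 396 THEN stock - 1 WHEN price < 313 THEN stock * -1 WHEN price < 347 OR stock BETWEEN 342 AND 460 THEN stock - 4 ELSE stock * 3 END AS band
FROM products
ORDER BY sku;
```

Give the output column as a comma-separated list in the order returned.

sku=R13: price < 347 OR stock BETWEEN 342 AND 460 → 160
sku=R16: ELSE → 786
sku=R21: price < 313 → -150
sku=R30: price < 313 → -429
sku=R41: price < 313 → -420
sku=R53: ELSE → 78
sku=R56: price < 313 → -454
sku=R57: price < 189 AND category <> 'food' → -205
sku=R74: price < 140 OR category = 'auto' → -52
sku=R85: price < 313 → -366
sku=R87: price < 140 OR category = 'auto' → -82
sku=R88: price < 347 OR stock BETWEEN 342 AND 460 → 419
sku=R99: ELSE → 66

160, 786, -150, -429, -420, 78, -454, -205, -52, -366, -82, 419, 66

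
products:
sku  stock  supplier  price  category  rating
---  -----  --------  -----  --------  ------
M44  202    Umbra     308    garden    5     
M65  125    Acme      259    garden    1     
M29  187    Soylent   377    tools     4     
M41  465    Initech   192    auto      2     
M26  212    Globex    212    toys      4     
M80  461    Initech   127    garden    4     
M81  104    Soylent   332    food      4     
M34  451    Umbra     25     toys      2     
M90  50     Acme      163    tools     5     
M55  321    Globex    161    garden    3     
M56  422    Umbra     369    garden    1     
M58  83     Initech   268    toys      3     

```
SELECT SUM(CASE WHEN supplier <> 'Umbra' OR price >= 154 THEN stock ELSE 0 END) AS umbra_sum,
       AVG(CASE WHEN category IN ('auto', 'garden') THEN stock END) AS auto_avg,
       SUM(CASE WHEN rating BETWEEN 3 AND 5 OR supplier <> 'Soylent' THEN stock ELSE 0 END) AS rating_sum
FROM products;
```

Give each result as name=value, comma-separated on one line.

[umbra_sum: supplier <> 'Umbra' OR price >= 154]
sku=M44: ✓ → 202
sku=M65: ✓ → 125
sku=M29: ✓ → 187
sku=M41: ✓ → 465
sku=M26: ✓ → 212
sku=M80: ✓ → 461
sku=M81: ✓ → 104
sku=M34: ✗
sku=M90: ✓ → 50
sku=M55: ✓ → 321
sku=M56: ✓ → 422
sku=M58: ✓ → 83
umbra_sum = 202 + 125 + 187 + 465 + 212 + 461 + 104 + 50 + 321 + 422 + 83 = 2632
—
[auto_avg: category IN ('auto', 'garden')]
sku=M44: ✓ → 202
sku=M65: ✓ → 125
sku=M29: ✗
sku=M41: ✓ → 465
sku=M26: ✗
sku=M80: ✓ → 461
sku=M81: ✗
sku=M34: ✗
sku=M90: ✗
sku=M55: ✓ → 321
sku=M56: ✓ → 422
sku=M58: ✗
auto_avg = (202 + 125 + 465 + 461 + 321 + 422) / 6 = 332.6666666667
—
[rating_sum: rating BETWEEN 3 AND 5 OR supplier <> 'Soylent']
sku=M44: ✓ → 202
sku=M65: ✓ → 125
sku=M29: ✓ → 187
sku=M41: ✓ → 465
sku=M26: ✓ → 212
sku=M80: ✓ → 461
sku=M81: ✓ → 104
sku=M34: ✓ → 451
sku=M90: ✓ → 50
sku=M55: ✓ → 321
sku=M56: ✓ → 422
sku=M58: ✓ → 83
rating_sum = 202 + 125 + 187 + 465 + 212 + 461 + 104 + 451 + 50 + 321 + 422 + 83 = 3083

umbra_sum=2632, auto_avg=332.6666666667, rating_sum=3083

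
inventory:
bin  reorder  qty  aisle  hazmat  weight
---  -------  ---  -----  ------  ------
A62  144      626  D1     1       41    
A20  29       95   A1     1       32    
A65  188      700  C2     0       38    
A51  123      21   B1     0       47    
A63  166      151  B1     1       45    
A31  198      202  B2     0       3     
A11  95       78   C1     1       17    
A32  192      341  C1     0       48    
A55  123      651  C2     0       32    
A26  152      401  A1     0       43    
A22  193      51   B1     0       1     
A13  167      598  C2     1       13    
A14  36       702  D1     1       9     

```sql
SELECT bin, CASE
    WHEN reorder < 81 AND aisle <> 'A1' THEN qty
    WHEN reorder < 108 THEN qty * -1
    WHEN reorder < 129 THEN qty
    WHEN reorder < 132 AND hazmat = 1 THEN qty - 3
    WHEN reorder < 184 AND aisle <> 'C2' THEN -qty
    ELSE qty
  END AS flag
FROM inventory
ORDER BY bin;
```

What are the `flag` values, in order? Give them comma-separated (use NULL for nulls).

bin=A11: reorder < 108 → -78
bin=A13: ELSE → 598
bin=A14: reorder < 81 AND aisle <> 'A1' → 702
bin=A20: reorder < 108 → -95
bin=A22: ELSE → 51
bin=A26: reorder < 184 AND aisle <> 'C2' → -401
bin=A31: ELSE → 202
bin=A32: ELSE → 341
bin=A51: reorder < 129 → 21
bin=A55: reorder < 129 → 651
bin=A62: reorder < 184 AND aisle <> 'C2' → -626
bin=A63: reorder < 184 AND aisle <> 'C2' → -151
bin=A65: ELSE → 700

-78, 598, 702, -95, 51, -401, 202, 341, 21, 651, -626, -151, 700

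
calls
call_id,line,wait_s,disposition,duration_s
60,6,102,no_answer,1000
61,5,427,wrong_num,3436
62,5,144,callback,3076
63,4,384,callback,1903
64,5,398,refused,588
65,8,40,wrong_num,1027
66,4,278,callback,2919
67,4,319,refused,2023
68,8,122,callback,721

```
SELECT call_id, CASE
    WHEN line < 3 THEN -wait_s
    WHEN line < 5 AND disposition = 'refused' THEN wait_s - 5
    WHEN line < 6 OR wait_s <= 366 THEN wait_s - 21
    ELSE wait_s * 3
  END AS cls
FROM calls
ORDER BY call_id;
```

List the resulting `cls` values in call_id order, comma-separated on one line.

call_id=60: line < 6 OR wait_s <= 366 → 81
call_id=61: line < 6 OR wait_s <= 366 → 406
call_id=62: line < 6 OR wait_s <= 366 → 123
call_id=63: line < 6 OR wait_s <= 366 → 363
call_id=64: line < 6 OR wait_s <= 366 → 377
call_id=65: line < 6 OR wait_s <= 366 → 19
call_id=66: line < 6 OR wait_s <= 366 → 257
call_id=67: line < 5 AND disposition = 'refused' → 314
call_id=68: line < 6 OR wait_s <= 366 → 101

81, 406, 123, 363, 377, 19, 257, 314, 101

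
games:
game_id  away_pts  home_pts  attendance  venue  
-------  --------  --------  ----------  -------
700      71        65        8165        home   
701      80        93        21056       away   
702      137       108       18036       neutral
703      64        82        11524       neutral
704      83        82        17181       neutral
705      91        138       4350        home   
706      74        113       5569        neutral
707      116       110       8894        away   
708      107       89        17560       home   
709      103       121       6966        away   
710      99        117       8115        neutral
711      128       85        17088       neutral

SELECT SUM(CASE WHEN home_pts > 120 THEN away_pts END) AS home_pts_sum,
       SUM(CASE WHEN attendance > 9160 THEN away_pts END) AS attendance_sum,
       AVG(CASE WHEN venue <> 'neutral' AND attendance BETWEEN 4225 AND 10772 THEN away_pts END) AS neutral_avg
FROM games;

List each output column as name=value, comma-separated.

home_pts_sum=194, attendance_sum=599, neutral_avg=95.25

[home_pts_sum: home_pts > 120]
game_id=700: ✗
game_id=701: ✗
game_id=702: ✗
game_id=703: ✗
game_id=704: ✗
game_id=705: ✓ → 91
game_id=706: ✗
game_id=707: ✗
game_id=708: ✗
game_id=709: ✓ → 103
game_id=710: ✗
game_id=711: ✗
home_pts_sum = 91 + 103 = 194
—
[attendance_sum: attendance > 9160]
game_id=700: ✗
game_id=701: ✓ → 80
game_id=702: ✓ → 137
game_id=703: ✓ → 64
game_id=704: ✓ → 83
game_id=705: ✗
game_id=706: ✗
game_id=707: ✗
game_id=708: ✓ → 107
game_id=709: ✗
game_id=710: ✗
game_id=711: ✓ → 128
attendance_sum = 80 + 137 + 64 + 83 + 107 + 128 = 599
—
[neutral_avg: venue <> 'neutral' AND attendance BETWEEN 4225 AND 10772]
game_id=700: ✓ → 71
game_id=701: ✗
game_id=702: ✗
game_id=703: ✗
game_id=704: ✗
game_id=705: ✓ → 91
game_id=706: ✗
game_id=707: ✓ → 116
game_id=708: ✗
game_id=709: ✓ → 103
game_id=710: ✗
game_id=711: ✗
neutral_avg = (71 + 91 + 116 + 103) / 4 = 95.25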